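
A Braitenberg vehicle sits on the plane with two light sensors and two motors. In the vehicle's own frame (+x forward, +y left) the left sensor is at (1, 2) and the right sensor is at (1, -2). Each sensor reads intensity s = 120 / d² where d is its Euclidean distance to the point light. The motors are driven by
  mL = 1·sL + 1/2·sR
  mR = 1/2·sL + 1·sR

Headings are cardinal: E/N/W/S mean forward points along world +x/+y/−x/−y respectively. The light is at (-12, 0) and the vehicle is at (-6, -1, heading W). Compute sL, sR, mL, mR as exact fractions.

left sensor world pos  = (-7, -3); dL² = 34
right sensor world pos = (-7, 1); dR² = 26
sL = 120/34 = 60/17
sR = 120/26 = 60/13
mL = 1·sL + 1/2·sR = 1290/221
mR = 1/2·sL + 1·sR = 1410/221

60/17 60/13 1290/221 1410/221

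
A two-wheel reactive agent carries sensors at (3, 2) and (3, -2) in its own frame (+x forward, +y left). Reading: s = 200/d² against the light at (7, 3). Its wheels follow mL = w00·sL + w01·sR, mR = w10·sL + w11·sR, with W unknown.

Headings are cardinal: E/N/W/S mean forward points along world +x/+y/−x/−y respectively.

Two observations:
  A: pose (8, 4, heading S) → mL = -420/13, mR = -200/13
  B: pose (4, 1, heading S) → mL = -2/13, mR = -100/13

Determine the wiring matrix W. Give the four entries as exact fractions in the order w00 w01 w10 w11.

1/2 -1 -1 0

obs A: pose=(8,4,S) → sL=200/13, sR=40, mL=-420/13, mR=-200/13
obs B: pose=(4,1,S) → sL=100/13, sR=4, mL=-2/13, mR=-100/13
sensor matrix S = [[200/13, 40], [100/13, 4]]; det S = -3200/13
solve [mL_A; mL_B] = S·[w00; w01] and [mR_A; mR_B] = S·[w10; w11]:
  w00 = 1/2, w01 = -1, w10 = -1, w11 = 0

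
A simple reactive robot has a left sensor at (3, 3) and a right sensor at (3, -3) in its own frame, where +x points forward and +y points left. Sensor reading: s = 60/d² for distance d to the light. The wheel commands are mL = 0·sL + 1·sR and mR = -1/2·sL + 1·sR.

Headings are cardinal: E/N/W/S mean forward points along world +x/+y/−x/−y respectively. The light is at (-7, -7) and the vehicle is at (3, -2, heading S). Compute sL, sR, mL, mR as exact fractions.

60/173 60/53 60/53 8790/9169

left sensor world pos  = (6, -5); dL² = 173
right sensor world pos = (0, -5); dR² = 53
sL = 60/173 = 60/173
sR = 60/53 = 60/53
mL = 0·sL + 1·sR = 60/53
mR = -1/2·sL + 1·sR = 8790/9169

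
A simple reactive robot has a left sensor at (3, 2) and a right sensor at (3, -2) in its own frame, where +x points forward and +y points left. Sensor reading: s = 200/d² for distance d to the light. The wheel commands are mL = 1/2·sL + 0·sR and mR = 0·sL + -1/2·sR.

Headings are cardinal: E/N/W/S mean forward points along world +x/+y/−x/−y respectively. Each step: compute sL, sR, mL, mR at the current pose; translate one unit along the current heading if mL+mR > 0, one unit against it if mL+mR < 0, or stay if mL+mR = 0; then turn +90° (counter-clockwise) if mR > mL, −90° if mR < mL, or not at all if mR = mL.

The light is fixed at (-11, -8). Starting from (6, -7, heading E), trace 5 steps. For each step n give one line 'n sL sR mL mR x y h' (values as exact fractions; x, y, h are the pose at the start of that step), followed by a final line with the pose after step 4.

0 200/409 200/401 100/409 -100/401 6 -7 E
1 25/41 1 25/82 -1/2 5 -7 S
2 200/169 40/37 100/169 -20/37 5 -6 W
3 100/97 100/157 50/97 -50/157 4 -6 N
4 200/349 8/13 100/349 -4/13 4 -5 E
final 3 -5 S

n=0: pose=(6,-7,E); sL=200/409, sR=200/401; mL=100/409, mR=-100/401; mL+mR=-800/164009 → advance -1; mR−mL=-81000/164009 → turn -1·90°
n=1: pose=(5,-7,S); sL=25/41, sR=1; mL=25/82, mR=-1/2; mL+mR=-8/41 → advance -1; mR−mL=-33/41 → turn -1·90°
n=2: pose=(5,-6,W); sL=200/169, sR=40/37; mL=100/169, mR=-20/37; mL+mR=320/6253 → advance +1; mR−mL=-7080/6253 → turn -1·90°
n=3: pose=(4,-6,N); sL=100/97, sR=100/157; mL=50/97, mR=-50/157; mL+mR=3000/15229 → advance +1; mR−mL=-12700/15229 → turn -1·90°
n=4: pose=(4,-5,E); sL=200/349, sR=8/13; mL=100/349, mR=-4/13; mL+mR=-96/4537 → advance -1; mR−mL=-2696/4537 → turn -1·90°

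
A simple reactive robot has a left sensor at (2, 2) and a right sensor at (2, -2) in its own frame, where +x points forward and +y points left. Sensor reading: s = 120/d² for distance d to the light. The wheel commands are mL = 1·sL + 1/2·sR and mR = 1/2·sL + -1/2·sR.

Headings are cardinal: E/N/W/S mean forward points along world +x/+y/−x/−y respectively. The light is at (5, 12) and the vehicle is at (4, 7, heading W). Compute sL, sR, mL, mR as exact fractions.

left sensor world pos  = (2, 5); dL² = 58
right sensor world pos = (2, 9); dR² = 18
sL = 120/58 = 60/29
sR = 120/18 = 20/3
mL = 1·sL + 1/2·sR = 470/87
mR = 1/2·sL + -1/2·sR = -200/87

60/29 20/3 470/87 -200/87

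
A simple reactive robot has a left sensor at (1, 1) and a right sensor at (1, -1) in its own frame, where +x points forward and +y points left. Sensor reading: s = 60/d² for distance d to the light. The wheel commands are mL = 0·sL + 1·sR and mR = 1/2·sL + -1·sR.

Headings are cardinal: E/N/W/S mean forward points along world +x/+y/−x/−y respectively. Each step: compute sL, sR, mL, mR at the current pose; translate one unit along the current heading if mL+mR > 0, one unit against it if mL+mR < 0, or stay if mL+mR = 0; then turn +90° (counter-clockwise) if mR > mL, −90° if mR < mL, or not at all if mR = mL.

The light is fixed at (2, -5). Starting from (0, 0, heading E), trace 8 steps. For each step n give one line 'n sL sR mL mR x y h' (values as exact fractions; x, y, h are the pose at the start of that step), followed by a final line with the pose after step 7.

n=0: pose=(0,0,E); sL=60/37, sR=60/17; mL=60/17, mR=-1710/629; mL+mR=30/37 → advance +1; mR−mL=-3930/629 → turn -1·90°
n=1: pose=(1,0,S); sL=15/4, sR=3; mL=3, mR=-9/8; mL+mR=15/8 → advance +1; mR−mL=-33/8 → turn -1·90°
n=2: pose=(1,-1,W); sL=60/13, sR=60/29; mL=60/29, mR=90/377; mL+mR=30/13 → advance +1; mR−mL=-690/377 → turn -1·90°
n=3: pose=(0,-1,N); sL=30/17, sR=30/13; mL=30/13, mR=-315/221; mL+mR=15/17 → advance +1; mR−mL=-825/221 → turn -1·90°
n=4: pose=(0,0,E); sL=60/37, sR=60/17; mL=60/17, mR=-1710/629; mL+mR=30/37 → advance +1; mR−mL=-3930/629 → turn -1·90°
n=5: pose=(1,0,S); sL=15/4, sR=3; mL=3, mR=-9/8; mL+mR=15/8 → advance +1; mR−mL=-33/8 → turn -1·90°
n=6: pose=(1,-1,W); sL=60/13, sR=60/29; mL=60/29, mR=90/377; mL+mR=30/13 → advance +1; mR−mL=-690/377 → turn -1·90°
n=7: pose=(0,-1,N); sL=30/17, sR=30/13; mL=30/13, mR=-315/221; mL+mR=15/17 → advance +1; mR−mL=-825/221 → turn -1·90°

0 60/37 60/17 60/17 -1710/629 0 0 E
1 15/4 3 3 -9/8 1 0 S
2 60/13 60/29 60/29 90/377 1 -1 W
3 30/17 30/13 30/13 -315/221 0 -1 N
4 60/37 60/17 60/17 -1710/629 0 0 E
5 15/4 3 3 -9/8 1 0 S
6 60/13 60/29 60/29 90/377 1 -1 W
7 30/17 30/13 30/13 -315/221 0 -1 N
final 0 0 E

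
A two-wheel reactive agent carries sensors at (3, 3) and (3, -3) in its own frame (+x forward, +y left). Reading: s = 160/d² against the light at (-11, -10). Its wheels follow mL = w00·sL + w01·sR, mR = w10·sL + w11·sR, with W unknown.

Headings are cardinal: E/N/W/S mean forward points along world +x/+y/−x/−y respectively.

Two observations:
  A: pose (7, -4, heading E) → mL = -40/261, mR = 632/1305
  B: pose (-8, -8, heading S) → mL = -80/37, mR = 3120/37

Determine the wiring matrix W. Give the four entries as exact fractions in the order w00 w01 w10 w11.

-1/2 0 1 1/2

obs A: pose=(7,-4,E) → sL=80/261, sR=16/45, mL=-40/261, mR=632/1305
obs B: pose=(-8,-8,S) → sL=160/37, sR=160, mL=-80/37, mR=3120/37
sensor matrix S = [[80/261, 16/45], [160/37, 160]]; det S = 458752/9657
solve [mL_A; mL_B] = S·[w00; w01] and [mR_A; mR_B] = S·[w10; w11]:
  w00 = -1/2, w01 = 0, w10 = 1, w11 = 1/2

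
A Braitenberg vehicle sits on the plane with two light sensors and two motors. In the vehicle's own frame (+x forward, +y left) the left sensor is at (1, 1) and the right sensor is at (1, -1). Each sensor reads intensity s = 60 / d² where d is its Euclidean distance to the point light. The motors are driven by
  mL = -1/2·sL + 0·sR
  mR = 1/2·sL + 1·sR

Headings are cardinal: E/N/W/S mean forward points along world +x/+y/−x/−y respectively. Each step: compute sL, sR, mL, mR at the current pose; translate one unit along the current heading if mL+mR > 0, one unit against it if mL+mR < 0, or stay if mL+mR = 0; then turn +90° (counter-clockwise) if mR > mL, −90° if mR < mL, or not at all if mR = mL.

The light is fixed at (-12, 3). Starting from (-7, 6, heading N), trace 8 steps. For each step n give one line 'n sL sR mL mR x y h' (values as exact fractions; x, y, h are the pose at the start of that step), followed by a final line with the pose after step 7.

0 15/8 15/13 -15/16 435/208 -7 6 N
1 12/5 60/41 -6/5 546/205 -7 7 W
2 30/17 10/3 -15/17 215/51 -8 7 S
3 60/41 60/29 -30/41 3330/1189 -8 6 E
4 15/8 15/13 -15/16 435/208 -7 6 N
5 12/5 60/41 -6/5 546/205 -7 7 W
6 30/17 10/3 -15/17 215/51 -8 7 S
7 60/41 60/29 -30/41 3330/1189 -8 6 E
final -7 6 N

n=0: pose=(-7,6,N); sL=15/8, sR=15/13; mL=-15/16, mR=435/208; mL+mR=15/13 → advance +1; mR−mL=315/104 → turn +1·90°
n=1: pose=(-7,7,W); sL=12/5, sR=60/41; mL=-6/5, mR=546/205; mL+mR=60/41 → advance +1; mR−mL=792/205 → turn +1·90°
n=2: pose=(-8,7,S); sL=30/17, sR=10/3; mL=-15/17, mR=215/51; mL+mR=10/3 → advance +1; mR−mL=260/51 → turn +1·90°
n=3: pose=(-8,6,E); sL=60/41, sR=60/29; mL=-30/41, mR=3330/1189; mL+mR=60/29 → advance +1; mR−mL=4200/1189 → turn +1·90°
n=4: pose=(-7,6,N); sL=15/8, sR=15/13; mL=-15/16, mR=435/208; mL+mR=15/13 → advance +1; mR−mL=315/104 → turn +1·90°
n=5: pose=(-7,7,W); sL=12/5, sR=60/41; mL=-6/5, mR=546/205; mL+mR=60/41 → advance +1; mR−mL=792/205 → turn +1·90°
n=6: pose=(-8,7,S); sL=30/17, sR=10/3; mL=-15/17, mR=215/51; mL+mR=10/3 → advance +1; mR−mL=260/51 → turn +1·90°
n=7: pose=(-8,6,E); sL=60/41, sR=60/29; mL=-30/41, mR=3330/1189; mL+mR=60/29 → advance +1; mR−mL=4200/1189 → turn +1·90°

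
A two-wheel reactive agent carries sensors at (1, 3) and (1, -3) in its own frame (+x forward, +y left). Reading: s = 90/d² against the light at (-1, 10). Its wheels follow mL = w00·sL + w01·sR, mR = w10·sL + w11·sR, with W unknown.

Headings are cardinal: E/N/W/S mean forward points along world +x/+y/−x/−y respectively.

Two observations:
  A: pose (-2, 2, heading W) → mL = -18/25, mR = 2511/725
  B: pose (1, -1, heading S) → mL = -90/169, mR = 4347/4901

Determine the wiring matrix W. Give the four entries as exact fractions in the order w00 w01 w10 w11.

obs A: pose=(-2,2,W) → sL=18/25, sR=90/29, mL=-18/25, mR=2511/725
obs B: pose=(1,-1,S) → sL=90/169, sR=18/29, mL=-90/169, mR=4347/4901
sensor matrix S = [[18/25, 90/29], [90/169, 18/29]]; det S = -147744/122525
solve [mL_A; mL_B] = S·[w00; w01] and [mR_A; mR_B] = S·[w10; w11]:
  w00 = -1, w01 = 0, w10 = 1/2, w11 = 1

-1 0 1/2 1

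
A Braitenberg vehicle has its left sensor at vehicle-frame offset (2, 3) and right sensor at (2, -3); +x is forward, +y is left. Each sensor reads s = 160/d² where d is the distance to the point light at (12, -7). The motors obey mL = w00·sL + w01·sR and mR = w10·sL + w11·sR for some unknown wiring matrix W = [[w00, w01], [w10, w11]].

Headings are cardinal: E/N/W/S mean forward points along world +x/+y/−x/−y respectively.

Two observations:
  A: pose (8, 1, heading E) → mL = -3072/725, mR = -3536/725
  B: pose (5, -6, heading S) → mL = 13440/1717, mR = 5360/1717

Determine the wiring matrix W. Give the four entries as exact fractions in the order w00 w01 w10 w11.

obs A: pose=(8,1,E) → sL=32/25, sR=160/29, mL=-3072/725, mR=-3536/725
obs B: pose=(5,-6,S) → sL=160/17, sR=160/101, mL=13440/1717, mR=5360/1717
sensor matrix S = [[32/25, 160/29], [160/17, 160/101]]; det S = -12423168/248965
solve [mL_A; mL_B] = S·[w00; w01] and [mR_A; mR_B] = S·[w10; w11]:
  w00 = 1, w01 = -1, w10 = 1/2, w11 = -1

1 -1 1/2 -1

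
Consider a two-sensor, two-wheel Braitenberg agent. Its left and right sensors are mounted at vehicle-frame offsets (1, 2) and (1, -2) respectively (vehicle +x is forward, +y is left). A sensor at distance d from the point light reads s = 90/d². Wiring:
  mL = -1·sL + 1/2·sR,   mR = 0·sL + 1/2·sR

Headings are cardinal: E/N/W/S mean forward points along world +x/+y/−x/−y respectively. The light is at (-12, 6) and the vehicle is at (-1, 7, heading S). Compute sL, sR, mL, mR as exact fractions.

90/169 10/9 35/1521 5/9

left sensor world pos  = (1, 6); dL² = 169
right sensor world pos = (-3, 6); dR² = 81
sL = 90/169 = 90/169
sR = 90/81 = 10/9
mL = -1·sL + 1/2·sR = 35/1521
mR = 0·sL + 1/2·sR = 5/9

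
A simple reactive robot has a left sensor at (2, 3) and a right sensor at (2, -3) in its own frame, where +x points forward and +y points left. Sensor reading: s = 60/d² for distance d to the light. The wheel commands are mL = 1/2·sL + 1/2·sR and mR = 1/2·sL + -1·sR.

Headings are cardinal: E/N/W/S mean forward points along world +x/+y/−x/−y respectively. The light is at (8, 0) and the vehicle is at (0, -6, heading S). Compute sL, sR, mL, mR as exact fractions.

left sensor world pos  = (3, -8); dL² = 89
right sensor world pos = (-3, -8); dR² = 185
sL = 60/89 = 60/89
sR = 60/185 = 12/37
mL = 1/2·sL + 1/2·sR = 1644/3293
mR = 1/2·sL + -1·sR = 42/3293

60/89 12/37 1644/3293 42/3293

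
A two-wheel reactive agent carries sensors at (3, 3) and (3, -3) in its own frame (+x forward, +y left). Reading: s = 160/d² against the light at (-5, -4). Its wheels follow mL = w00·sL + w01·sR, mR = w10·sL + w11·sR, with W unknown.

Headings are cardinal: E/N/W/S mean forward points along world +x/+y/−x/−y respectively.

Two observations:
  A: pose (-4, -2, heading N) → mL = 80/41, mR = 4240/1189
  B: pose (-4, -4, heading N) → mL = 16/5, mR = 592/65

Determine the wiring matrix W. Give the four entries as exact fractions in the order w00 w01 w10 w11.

0 1/2 1 -1/2

obs A: pose=(-4,-2,N) → sL=160/29, sR=160/41, mL=80/41, mR=4240/1189
obs B: pose=(-4,-4,N) → sL=160/13, sR=32/5, mL=16/5, mR=592/65
sensor matrix S = [[160/29, 160/41], [160/13, 32/5]]; det S = -196608/15457
solve [mL_A; mL_B] = S·[w00; w01] and [mR_A; mR_B] = S·[w10; w11]:
  w00 = 0, w01 = 1/2, w10 = 1, w11 = -1/2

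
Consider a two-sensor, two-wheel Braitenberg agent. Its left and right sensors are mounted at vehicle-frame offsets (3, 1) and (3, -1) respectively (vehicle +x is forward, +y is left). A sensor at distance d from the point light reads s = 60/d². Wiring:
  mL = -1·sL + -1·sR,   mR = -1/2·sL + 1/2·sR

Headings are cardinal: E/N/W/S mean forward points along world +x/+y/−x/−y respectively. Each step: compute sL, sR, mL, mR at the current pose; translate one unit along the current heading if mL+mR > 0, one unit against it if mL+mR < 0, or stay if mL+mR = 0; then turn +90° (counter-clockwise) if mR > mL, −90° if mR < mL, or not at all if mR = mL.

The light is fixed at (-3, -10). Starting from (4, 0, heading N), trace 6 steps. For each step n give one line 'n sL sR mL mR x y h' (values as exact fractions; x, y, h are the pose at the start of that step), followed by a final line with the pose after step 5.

0 12/41 60/233 -5256/9553 -168/9553 4 0 N
1 3/4 15/29 -147/116 -27/232 4 -1 W
2 20/39 12/17 -808/663 64/663 5 -1 S
3 30/121 30/101 -6660/12221 300/12221 5 0 E
4 12/41 60/233 -5256/9553 -168/9553 4 0 N
5 3/4 15/29 -147/116 -27/232 4 -1 W
final 5 -1 S

n=0: pose=(4,0,N); sL=12/41, sR=60/233; mL=-5256/9553, mR=-168/9553; mL+mR=-5424/9553 → advance -1; mR−mL=5088/9553 → turn +1·90°
n=1: pose=(4,-1,W); sL=3/4, sR=15/29; mL=-147/116, mR=-27/232; mL+mR=-321/232 → advance -1; mR−mL=267/232 → turn +1·90°
n=2: pose=(5,-1,S); sL=20/39, sR=12/17; mL=-808/663, mR=64/663; mL+mR=-248/221 → advance -1; mR−mL=872/663 → turn +1·90°
n=3: pose=(5,0,E); sL=30/121, sR=30/101; mL=-6660/12221, mR=300/12221; mL+mR=-6360/12221 → advance -1; mR−mL=6960/12221 → turn +1·90°
n=4: pose=(4,0,N); sL=12/41, sR=60/233; mL=-5256/9553, mR=-168/9553; mL+mR=-5424/9553 → advance -1; mR−mL=5088/9553 → turn +1·90°
n=5: pose=(4,-1,W); sL=3/4, sR=15/29; mL=-147/116, mR=-27/232; mL+mR=-321/232 → advance -1; mR−mL=267/232 → turn +1·90°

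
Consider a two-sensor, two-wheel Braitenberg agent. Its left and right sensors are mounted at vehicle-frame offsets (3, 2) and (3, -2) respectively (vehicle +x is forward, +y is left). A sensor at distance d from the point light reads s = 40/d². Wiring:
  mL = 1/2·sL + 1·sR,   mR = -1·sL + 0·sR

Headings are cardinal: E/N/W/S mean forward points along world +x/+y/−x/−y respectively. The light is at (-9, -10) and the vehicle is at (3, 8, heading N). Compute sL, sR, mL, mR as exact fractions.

left sensor world pos  = (1, 11); dL² = 541
right sensor world pos = (5, 11); dR² = 637
sL = 40/541 = 40/541
sR = 40/637 = 40/637
mL = 1/2·sL + 1·sR = 34380/344617
mR = -1·sL + 0·sR = -40/541

40/541 40/637 34380/344617 -40/541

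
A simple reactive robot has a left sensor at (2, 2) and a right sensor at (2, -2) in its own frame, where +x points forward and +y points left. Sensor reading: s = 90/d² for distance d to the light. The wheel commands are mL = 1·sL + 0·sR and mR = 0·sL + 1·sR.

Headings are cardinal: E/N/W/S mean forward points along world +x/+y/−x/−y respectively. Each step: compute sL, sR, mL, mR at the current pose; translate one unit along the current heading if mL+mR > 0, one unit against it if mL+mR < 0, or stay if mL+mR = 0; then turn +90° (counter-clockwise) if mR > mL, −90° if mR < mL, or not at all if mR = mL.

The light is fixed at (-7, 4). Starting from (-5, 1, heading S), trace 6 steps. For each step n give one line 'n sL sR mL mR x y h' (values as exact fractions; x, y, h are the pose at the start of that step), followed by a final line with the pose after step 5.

n=0: pose=(-5,1,S); sL=90/41, sR=18/5; mL=90/41, mR=18/5; mL+mR=1188/205 → advance +1; mR−mL=288/205 → turn +1·90°
n=1: pose=(-5,0,E); sL=9/2, sR=45/26; mL=9/2, mR=45/26; mL+mR=81/13 → advance +1; mR−mL=-36/13 → turn -1·90°
n=2: pose=(-4,0,S); sL=90/61, sR=90/37; mL=90/61, mR=90/37; mL+mR=8820/2257 → advance +1; mR−mL=2160/2257 → turn +1·90°
n=3: pose=(-4,-1,E); sL=45/17, sR=45/37; mL=45/17, mR=45/37; mL+mR=2430/629 → advance +1; mR−mL=-900/629 → turn -1·90°
n=4: pose=(-3,-1,S); sL=18/17, sR=90/53; mL=18/17, mR=90/53; mL+mR=2484/901 → advance +1; mR−mL=576/901 → turn +1·90°
n=5: pose=(-3,-2,E); sL=45/26, sR=9/10; mL=45/26, mR=9/10; mL+mR=171/65 → advance +1; mR−mL=-54/65 → turn -1·90°

0 90/41 18/5 90/41 18/5 -5 1 S
1 9/2 45/26 9/2 45/26 -5 0 E
2 90/61 90/37 90/61 90/37 -4 0 S
3 45/17 45/37 45/17 45/37 -4 -1 E
4 18/17 90/53 18/17 90/53 -3 -1 S
5 45/26 9/10 45/26 9/10 -3 -2 E
final -2 -2 S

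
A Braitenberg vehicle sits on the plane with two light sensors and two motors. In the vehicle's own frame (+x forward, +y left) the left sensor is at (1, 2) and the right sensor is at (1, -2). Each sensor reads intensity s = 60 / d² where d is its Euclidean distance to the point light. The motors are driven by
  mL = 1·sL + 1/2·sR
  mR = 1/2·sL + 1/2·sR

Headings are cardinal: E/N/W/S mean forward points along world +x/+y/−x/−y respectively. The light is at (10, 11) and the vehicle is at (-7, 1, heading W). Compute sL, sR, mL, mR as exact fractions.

5/39 15/97 1555/7566 535/3783

left sensor world pos  = (-8, -1); dL² = 468
right sensor world pos = (-8, 3); dR² = 388
sL = 60/468 = 5/39
sR = 60/388 = 15/97
mL = 1·sL + 1/2·sR = 1555/7566
mR = 1/2·sL + 1/2·sR = 535/3783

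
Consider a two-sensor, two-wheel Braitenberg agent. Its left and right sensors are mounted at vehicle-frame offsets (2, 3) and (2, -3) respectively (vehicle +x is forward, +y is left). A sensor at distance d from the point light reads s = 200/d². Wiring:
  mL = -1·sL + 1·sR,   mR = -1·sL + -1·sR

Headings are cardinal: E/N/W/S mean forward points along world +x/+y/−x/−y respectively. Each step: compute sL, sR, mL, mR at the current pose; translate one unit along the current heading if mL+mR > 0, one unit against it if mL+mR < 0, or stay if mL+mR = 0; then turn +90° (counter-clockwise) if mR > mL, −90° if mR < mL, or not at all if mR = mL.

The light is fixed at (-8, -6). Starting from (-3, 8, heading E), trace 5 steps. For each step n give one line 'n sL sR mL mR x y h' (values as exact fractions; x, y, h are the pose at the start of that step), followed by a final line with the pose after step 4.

0 100/169 20/17 1680/2873 -5080/2873 -3 8 E
1 200/193 40/29 1920/5597 -13520/5597 -4 8 S
2 50/37 25/41 -1125/1517 -2975/1517 -4 9 W
3 200/293 200/353 -12000/103429 -129200/103429 -3 9 N
4 100/169 20/17 1680/2873 -5080/2873 -3 8 E
final -4 8 S

n=0: pose=(-3,8,E); sL=100/169, sR=20/17; mL=1680/2873, mR=-5080/2873; mL+mR=-200/169 → advance -1; mR−mL=-40/17 → turn -1·90°
n=1: pose=(-4,8,S); sL=200/193, sR=40/29; mL=1920/5597, mR=-13520/5597; mL+mR=-400/193 → advance -1; mR−mL=-80/29 → turn -1·90°
n=2: pose=(-4,9,W); sL=50/37, sR=25/41; mL=-1125/1517, mR=-2975/1517; mL+mR=-100/37 → advance -1; mR−mL=-50/41 → turn -1·90°
n=3: pose=(-3,9,N); sL=200/293, sR=200/353; mL=-12000/103429, mR=-129200/103429; mL+mR=-400/293 → advance -1; mR−mL=-400/353 → turn -1·90°
n=4: pose=(-3,8,E); sL=100/169, sR=20/17; mL=1680/2873, mR=-5080/2873; mL+mR=-200/169 → advance -1; mR−mL=-40/17 → turn -1·90°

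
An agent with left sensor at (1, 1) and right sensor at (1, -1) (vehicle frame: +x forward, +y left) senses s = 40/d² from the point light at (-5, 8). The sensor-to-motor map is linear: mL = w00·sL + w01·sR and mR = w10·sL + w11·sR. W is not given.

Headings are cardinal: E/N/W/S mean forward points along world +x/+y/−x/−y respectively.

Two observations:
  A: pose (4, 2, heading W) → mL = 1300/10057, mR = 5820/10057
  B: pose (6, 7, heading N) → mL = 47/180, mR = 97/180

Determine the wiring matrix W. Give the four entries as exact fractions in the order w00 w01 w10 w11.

1 -1/2 1 1/2

obs A: pose=(4,2,W) → sL=40/113, sR=40/89, mL=1300/10057, mR=5820/10057
obs B: pose=(6,7,N) → sL=2/5, sR=5/18, mL=47/180, mR=97/180
sensor matrix S = [[40/113, 40/89], [2/5, 5/18]]; det S = -7372/90513
solve [mL_A; mL_B] = S·[w00; w01] and [mR_A; mR_B] = S·[w10; w11]:
  w00 = 1, w01 = -1/2, w10 = 1, w11 = 1/2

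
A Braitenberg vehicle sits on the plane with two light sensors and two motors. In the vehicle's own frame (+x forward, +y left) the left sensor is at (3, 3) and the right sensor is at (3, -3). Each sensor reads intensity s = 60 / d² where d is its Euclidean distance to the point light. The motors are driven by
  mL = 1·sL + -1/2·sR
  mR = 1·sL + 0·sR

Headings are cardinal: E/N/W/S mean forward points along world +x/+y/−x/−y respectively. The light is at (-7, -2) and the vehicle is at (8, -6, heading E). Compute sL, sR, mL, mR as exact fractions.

left sensor world pos  = (11, -3); dL² = 325
right sensor world pos = (11, -9); dR² = 373
sL = 60/325 = 12/65
sR = 60/373 = 60/373
mL = 1·sL + -1/2·sR = 2526/24245
mR = 1·sL + 0·sR = 12/65

12/65 60/373 2526/24245 12/65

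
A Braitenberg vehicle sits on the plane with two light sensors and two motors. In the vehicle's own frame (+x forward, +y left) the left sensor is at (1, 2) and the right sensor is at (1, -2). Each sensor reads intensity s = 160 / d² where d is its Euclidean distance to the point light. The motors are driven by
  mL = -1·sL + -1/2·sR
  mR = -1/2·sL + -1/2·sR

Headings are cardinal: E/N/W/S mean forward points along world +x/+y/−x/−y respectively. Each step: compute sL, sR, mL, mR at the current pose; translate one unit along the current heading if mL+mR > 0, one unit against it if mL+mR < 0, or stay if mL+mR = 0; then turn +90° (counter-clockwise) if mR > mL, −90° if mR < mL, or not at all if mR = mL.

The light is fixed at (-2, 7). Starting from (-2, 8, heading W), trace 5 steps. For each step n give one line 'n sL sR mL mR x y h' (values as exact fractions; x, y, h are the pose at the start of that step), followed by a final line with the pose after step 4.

0 80 16 -88 -48 -2 8 W
1 160/9 160 -880/9 -800/9 -1 8 S
2 8 40 -28 -24 -1 9 E
3 160/13 160/13 -240/13 -160/13 -2 9 N
4 80 16 -88 -48 -2 8 W
final -1 8 S

n=0: pose=(-2,8,W); sL=80, sR=16; mL=-88, mR=-48; mL+mR=-136 → advance -1; mR−mL=40 → turn +1·90°
n=1: pose=(-1,8,S); sL=160/9, sR=160; mL=-880/9, mR=-800/9; mL+mR=-560/3 → advance -1; mR−mL=80/9 → turn +1·90°
n=2: pose=(-1,9,E); sL=8, sR=40; mL=-28, mR=-24; mL+mR=-52 → advance -1; mR−mL=4 → turn +1·90°
n=3: pose=(-2,9,N); sL=160/13, sR=160/13; mL=-240/13, mR=-160/13; mL+mR=-400/13 → advance -1; mR−mL=80/13 → turn +1·90°
n=4: pose=(-2,8,W); sL=80, sR=16; mL=-88, mR=-48; mL+mR=-136 → advance -1; mR−mL=40 → turn +1·90°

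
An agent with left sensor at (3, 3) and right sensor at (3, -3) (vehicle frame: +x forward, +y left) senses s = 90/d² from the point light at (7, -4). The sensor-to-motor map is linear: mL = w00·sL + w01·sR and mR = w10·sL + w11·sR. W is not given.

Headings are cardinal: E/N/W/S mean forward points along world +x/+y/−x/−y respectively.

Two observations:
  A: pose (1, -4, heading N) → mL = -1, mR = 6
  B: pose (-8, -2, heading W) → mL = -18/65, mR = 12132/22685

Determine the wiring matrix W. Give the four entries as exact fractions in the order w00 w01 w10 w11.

obs A: pose=(1,-4,N) → sL=1, sR=5, mL=-1, mR=6
obs B: pose=(-8,-2,W) → sL=18/65, sR=90/349, mL=-18/65, mR=12132/22685
sensor matrix S = [[1, 5], [18/65, 90/349]]; det S = -5112/4537
solve [mL_A; mL_B] = S·[w00; w01] and [mR_A; mR_B] = S·[w10; w11]:
  w00 = -1, w01 = 0, w10 = 1, w11 = 1

-1 0 1 1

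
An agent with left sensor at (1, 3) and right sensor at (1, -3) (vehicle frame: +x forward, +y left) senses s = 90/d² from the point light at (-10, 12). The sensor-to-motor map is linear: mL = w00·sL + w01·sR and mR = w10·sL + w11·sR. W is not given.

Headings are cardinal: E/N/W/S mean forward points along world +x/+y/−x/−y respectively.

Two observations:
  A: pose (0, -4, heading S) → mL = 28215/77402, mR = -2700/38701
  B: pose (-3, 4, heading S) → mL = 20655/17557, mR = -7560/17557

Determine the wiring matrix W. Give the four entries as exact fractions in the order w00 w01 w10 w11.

1/2 1 1 -1

obs A: pose=(0,-4,S) → sL=45/229, sR=45/169, mL=28215/77402, mR=-2700/38701
obs B: pose=(-3,4,S) → sL=90/181, sR=90/97, mL=20655/17557, mR=-7560/17557
sensor matrix S = [[45/229, 45/169], [90/181, 90/97]]; det S = 33922800/679473457
solve [mL_A; mL_B] = S·[w00; w01] and [mR_A; mR_B] = S·[w10; w11]:
  w00 = 1/2, w01 = 1, w10 = 1, w11 = -1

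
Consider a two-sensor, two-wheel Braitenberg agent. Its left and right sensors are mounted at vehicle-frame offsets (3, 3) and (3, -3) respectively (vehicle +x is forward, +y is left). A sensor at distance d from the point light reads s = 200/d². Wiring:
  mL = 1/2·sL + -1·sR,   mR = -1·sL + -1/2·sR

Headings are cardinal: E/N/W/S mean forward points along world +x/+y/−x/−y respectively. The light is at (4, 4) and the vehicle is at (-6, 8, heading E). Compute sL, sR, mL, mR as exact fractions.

left sensor world pos  = (-3, 11); dL² = 98
right sensor world pos = (-3, 5); dR² = 50
sL = 200/98 = 100/49
sR = 200/50 = 4
mL = 1/2·sL + -1·sR = -146/49
mR = -1·sL + -1/2·sR = -198/49

100/49 4 -146/49 -198/49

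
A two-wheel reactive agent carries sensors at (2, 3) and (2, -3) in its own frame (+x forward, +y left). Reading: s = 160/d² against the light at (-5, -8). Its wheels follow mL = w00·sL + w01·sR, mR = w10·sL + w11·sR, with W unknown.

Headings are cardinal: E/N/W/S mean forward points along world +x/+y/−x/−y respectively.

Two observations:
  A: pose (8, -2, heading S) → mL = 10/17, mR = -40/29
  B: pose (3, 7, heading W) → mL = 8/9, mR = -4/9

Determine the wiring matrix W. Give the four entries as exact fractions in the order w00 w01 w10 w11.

1 0 0 -1

obs A: pose=(8,-2,S) → sL=10/17, sR=40/29, mL=10/17, mR=-40/29
obs B: pose=(3,7,W) → sL=8/9, sR=4/9, mL=8/9, mR=-4/9
sensor matrix S = [[10/17, 40/29], [8/9, 4/9]]; det S = -4280/4437
solve [mL_A; mL_B] = S·[w00; w01] and [mR_A; mR_B] = S·[w10; w11]:
  w00 = 1, w01 = 0, w10 = 0, w11 = -1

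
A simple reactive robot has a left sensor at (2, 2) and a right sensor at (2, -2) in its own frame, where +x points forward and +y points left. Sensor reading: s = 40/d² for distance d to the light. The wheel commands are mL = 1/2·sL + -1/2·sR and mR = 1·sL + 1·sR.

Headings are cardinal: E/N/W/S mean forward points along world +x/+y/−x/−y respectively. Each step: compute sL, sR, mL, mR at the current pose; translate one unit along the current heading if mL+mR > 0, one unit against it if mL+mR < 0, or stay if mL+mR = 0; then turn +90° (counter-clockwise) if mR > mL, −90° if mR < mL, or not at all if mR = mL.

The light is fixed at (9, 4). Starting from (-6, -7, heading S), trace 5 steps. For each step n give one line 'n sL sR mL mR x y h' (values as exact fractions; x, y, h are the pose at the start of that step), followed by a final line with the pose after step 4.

0 20/169 20/229 600/38701 7960/38701 -6 -7 S
1 40/269 8/73 384/19637 5072/19637 -6 -8 E
2 10/89 10/61 -140/5429 1500/5429 -5 -8 N
3 8/85 40/337 -352/28645 6096/28645 -5 -7 W
4 20/169 20/229 600/38701 7960/38701 -6 -7 S
final -6 -8 E

n=0: pose=(-6,-7,S); sL=20/169, sR=20/229; mL=600/38701, mR=7960/38701; mL+mR=8560/38701 → advance +1; mR−mL=7360/38701 → turn +1·90°
n=1: pose=(-6,-8,E); sL=40/269, sR=8/73; mL=384/19637, mR=5072/19637; mL+mR=5456/19637 → advance +1; mR−mL=4688/19637 → turn +1·90°
n=2: pose=(-5,-8,N); sL=10/89, sR=10/61; mL=-140/5429, mR=1500/5429; mL+mR=1360/5429 → advance +1; mR−mL=1640/5429 → turn +1·90°
n=3: pose=(-5,-7,W); sL=8/85, sR=40/337; mL=-352/28645, mR=6096/28645; mL+mR=5744/28645 → advance +1; mR−mL=6448/28645 → turn +1·90°
n=4: pose=(-6,-7,S); sL=20/169, sR=20/229; mL=600/38701, mR=7960/38701; mL+mR=8560/38701 → advance +1; mR−mL=7360/38701 → turn +1·90°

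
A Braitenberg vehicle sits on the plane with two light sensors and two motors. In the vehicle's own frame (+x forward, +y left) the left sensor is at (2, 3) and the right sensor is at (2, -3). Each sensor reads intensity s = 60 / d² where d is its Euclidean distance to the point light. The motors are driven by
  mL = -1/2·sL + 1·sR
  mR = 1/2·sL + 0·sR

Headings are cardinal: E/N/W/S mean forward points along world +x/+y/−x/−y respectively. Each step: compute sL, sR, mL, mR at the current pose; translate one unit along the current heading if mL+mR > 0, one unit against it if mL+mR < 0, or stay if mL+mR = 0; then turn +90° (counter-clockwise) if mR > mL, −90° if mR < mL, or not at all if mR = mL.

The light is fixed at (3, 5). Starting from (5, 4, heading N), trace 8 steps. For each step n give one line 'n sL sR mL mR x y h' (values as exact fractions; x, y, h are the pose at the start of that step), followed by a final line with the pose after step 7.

0 30 30/13 -165/13 15 5 4 N
1 20/3 20/3 10/3 10/3 5 5 W
2 6 6 3 3 4 5 W
3 60/13 60/13 30/13 30/13 3 5 W
4 10/3 10/3 5/3 5/3 2 5 W
5 12/5 12/5 6/5 6/5 1 5 W
6 30/17 30/17 15/17 15/17 0 5 W
7 4/3 4/3 2/3 2/3 -1 5 W
final -2 5 W

n=0: pose=(5,4,N); sL=30, sR=30/13; mL=-165/13, mR=15; mL+mR=30/13 → advance +1; mR−mL=360/13 → turn +1·90°
n=1: pose=(5,5,W); sL=20/3, sR=20/3; mL=10/3, mR=10/3; mL+mR=20/3 → advance +1; mR−mL=0 → turn +0·90°
n=2: pose=(4,5,W); sL=6, sR=6; mL=3, mR=3; mL+mR=6 → advance +1; mR−mL=0 → turn +0·90°
n=3: pose=(3,5,W); sL=60/13, sR=60/13; mL=30/13, mR=30/13; mL+mR=60/13 → advance +1; mR−mL=0 → turn +0·90°
n=4: pose=(2,5,W); sL=10/3, sR=10/3; mL=5/3, mR=5/3; mL+mR=10/3 → advance +1; mR−mL=0 → turn +0·90°
n=5: pose=(1,5,W); sL=12/5, sR=12/5; mL=6/5, mR=6/5; mL+mR=12/5 → advance +1; mR−mL=0 → turn +0·90°
n=6: pose=(0,5,W); sL=30/17, sR=30/17; mL=15/17, mR=15/17; mL+mR=30/17 → advance +1; mR−mL=0 → turn +0·90°
n=7: pose=(-1,5,W); sL=4/3, sR=4/3; mL=2/3, mR=2/3; mL+mR=4/3 → advance +1; mR−mL=0 → turn +0·90°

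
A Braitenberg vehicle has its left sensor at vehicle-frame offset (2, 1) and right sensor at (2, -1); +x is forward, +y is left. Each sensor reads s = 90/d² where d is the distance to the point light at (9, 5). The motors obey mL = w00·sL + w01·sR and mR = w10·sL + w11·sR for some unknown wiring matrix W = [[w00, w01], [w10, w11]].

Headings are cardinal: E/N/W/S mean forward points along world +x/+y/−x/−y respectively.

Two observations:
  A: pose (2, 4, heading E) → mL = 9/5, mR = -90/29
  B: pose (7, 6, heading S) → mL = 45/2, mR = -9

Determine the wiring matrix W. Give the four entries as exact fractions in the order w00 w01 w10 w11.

1/2 0 0 -1

obs A: pose=(2,4,E) → sL=18/5, sR=90/29, mL=9/5, mR=-90/29
obs B: pose=(7,6,S) → sL=45, sR=9, mL=45/2, mR=-9
sensor matrix S = [[18/5, 90/29], [45, 9]]; det S = -15552/145
solve [mL_A; mL_B] = S·[w00; w01] and [mR_A; mR_B] = S·[w10; w11]:
  w00 = 1/2, w01 = 0, w10 = 0, w11 = -1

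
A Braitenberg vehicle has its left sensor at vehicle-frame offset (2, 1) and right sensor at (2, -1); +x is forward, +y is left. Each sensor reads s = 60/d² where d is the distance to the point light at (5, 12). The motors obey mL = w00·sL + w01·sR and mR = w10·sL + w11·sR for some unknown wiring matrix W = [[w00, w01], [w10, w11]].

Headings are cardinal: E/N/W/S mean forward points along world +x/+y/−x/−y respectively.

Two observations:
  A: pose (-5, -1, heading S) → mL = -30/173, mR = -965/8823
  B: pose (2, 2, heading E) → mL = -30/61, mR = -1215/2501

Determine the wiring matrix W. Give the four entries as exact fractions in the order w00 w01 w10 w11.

obs A: pose=(-5,-1,S) → sL=10/51, sR=30/173, mL=-30/173, mR=-965/8823
obs B: pose=(2,2,E) → sL=30/41, sR=30/61, mL=-30/61, mR=-1215/2501
sensor matrix S = [[10/51, 30/173], [30/41, 30/61]]; det S = -224000/7355441
solve [mL_A; mL_B] = S·[w00; w01] and [mR_A; mR_B] = S·[w10; w11]:
  w00 = 0, w01 = -1, w10 = -1, w11 = 1/2

0 -1 -1 1/2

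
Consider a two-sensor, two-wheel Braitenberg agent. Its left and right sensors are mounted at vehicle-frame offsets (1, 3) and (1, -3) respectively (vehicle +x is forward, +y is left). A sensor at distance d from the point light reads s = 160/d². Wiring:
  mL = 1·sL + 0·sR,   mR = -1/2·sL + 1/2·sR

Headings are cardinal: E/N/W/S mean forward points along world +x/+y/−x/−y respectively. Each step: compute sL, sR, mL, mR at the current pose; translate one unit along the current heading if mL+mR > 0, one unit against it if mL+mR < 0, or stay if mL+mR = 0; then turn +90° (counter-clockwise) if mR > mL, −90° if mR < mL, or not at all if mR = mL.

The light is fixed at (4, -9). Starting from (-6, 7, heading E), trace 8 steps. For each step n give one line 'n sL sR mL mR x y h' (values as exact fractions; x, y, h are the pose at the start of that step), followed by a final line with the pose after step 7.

0 80/221 16/25 80/221 768/5525 -6 7 E
1 160/261 160/369 160/261 -320/3567 -5 7 S
2 40/61 20/53 40/61 -450/3233 -5 6 W
3 32/85 32/61 32/85 384/5185 -6 6 N
4 80/221 16/25 80/221 768/5525 -6 7 E
5 160/261 160/369 160/261 -320/3567 -5 7 S
6 40/61 20/53 40/61 -450/3233 -5 6 W
7 32/85 32/61 32/85 384/5185 -6 6 N
final -6 7 E

n=0: pose=(-6,7,E); sL=80/221, sR=16/25; mL=80/221, mR=768/5525; mL+mR=2768/5525 → advance +1; mR−mL=-1232/5525 → turn -1·90°
n=1: pose=(-5,7,S); sL=160/261, sR=160/369; mL=160/261, mR=-320/3567; mL+mR=5600/10701 → advance +1; mR−mL=-7520/10701 → turn -1·90°
n=2: pose=(-5,6,W); sL=40/61, sR=20/53; mL=40/61, mR=-450/3233; mL+mR=1670/3233 → advance +1; mR−mL=-2570/3233 → turn -1·90°
n=3: pose=(-6,6,N); sL=32/85, sR=32/61; mL=32/85, mR=384/5185; mL+mR=2336/5185 → advance +1; mR−mL=-1568/5185 → turn -1·90°
n=4: pose=(-6,7,E); sL=80/221, sR=16/25; mL=80/221, mR=768/5525; mL+mR=2768/5525 → advance +1; mR−mL=-1232/5525 → turn -1·90°
n=5: pose=(-5,7,S); sL=160/261, sR=160/369; mL=160/261, mR=-320/3567; mL+mR=5600/10701 → advance +1; mR−mL=-7520/10701 → turn -1·90°
n=6: pose=(-5,6,W); sL=40/61, sR=20/53; mL=40/61, mR=-450/3233; mL+mR=1670/3233 → advance +1; mR−mL=-2570/3233 → turn -1·90°
n=7: pose=(-6,6,N); sL=32/85, sR=32/61; mL=32/85, mR=384/5185; mL+mR=2336/5185 → advance +1; mR−mL=-1568/5185 → turn -1·90°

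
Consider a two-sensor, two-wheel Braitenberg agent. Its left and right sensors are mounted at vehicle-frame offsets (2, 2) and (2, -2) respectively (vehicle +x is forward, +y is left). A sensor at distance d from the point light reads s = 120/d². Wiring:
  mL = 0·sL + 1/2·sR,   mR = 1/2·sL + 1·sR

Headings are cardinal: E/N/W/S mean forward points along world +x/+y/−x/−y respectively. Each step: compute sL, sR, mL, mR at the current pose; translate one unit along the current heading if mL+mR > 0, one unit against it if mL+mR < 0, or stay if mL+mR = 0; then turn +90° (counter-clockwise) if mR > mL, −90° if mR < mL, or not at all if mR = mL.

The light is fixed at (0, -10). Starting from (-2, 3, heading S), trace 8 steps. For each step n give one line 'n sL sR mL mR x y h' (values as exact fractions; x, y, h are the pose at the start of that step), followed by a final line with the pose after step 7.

0 120/121 120/137 60/137 22740/16577 -2 3 S
1 30/49 6/5 3/5 369/245 -2 2 E
2 24/41 120/197 60/197 7284/8077 -1 2 N
3 12/13 20/39 10/39 38/39 -1 3 W
4 120/121 120/137 60/137 22740/16577 -2 3 S
5 30/49 6/5 3/5 369/245 -2 2 E
6 24/41 120/197 60/197 7284/8077 -1 2 N
7 12/13 20/39 10/39 38/39 -1 3 W
final -2 3 S

n=0: pose=(-2,3,S); sL=120/121, sR=120/137; mL=60/137, mR=22740/16577; mL+mR=30000/16577 → advance +1; mR−mL=15480/16577 → turn +1·90°
n=1: pose=(-2,2,E); sL=30/49, sR=6/5; mL=3/5, mR=369/245; mL+mR=516/245 → advance +1; mR−mL=222/245 → turn +1·90°
n=2: pose=(-1,2,N); sL=24/41, sR=120/197; mL=60/197, mR=7284/8077; mL+mR=9744/8077 → advance +1; mR−mL=4824/8077 → turn +1·90°
n=3: pose=(-1,3,W); sL=12/13, sR=20/39; mL=10/39, mR=38/39; mL+mR=16/13 → advance +1; mR−mL=28/39 → turn +1·90°
n=4: pose=(-2,3,S); sL=120/121, sR=120/137; mL=60/137, mR=22740/16577; mL+mR=30000/16577 → advance +1; mR−mL=15480/16577 → turn +1·90°
n=5: pose=(-2,2,E); sL=30/49, sR=6/5; mL=3/5, mR=369/245; mL+mR=516/245 → advance +1; mR−mL=222/245 → turn +1·90°
n=6: pose=(-1,2,N); sL=24/41, sR=120/197; mL=60/197, mR=7284/8077; mL+mR=9744/8077 → advance +1; mR−mL=4824/8077 → turn +1·90°
n=7: pose=(-1,3,W); sL=12/13, sR=20/39; mL=10/39, mR=38/39; mL+mR=16/13 → advance +1; mR−mL=28/39 → turn +1·90°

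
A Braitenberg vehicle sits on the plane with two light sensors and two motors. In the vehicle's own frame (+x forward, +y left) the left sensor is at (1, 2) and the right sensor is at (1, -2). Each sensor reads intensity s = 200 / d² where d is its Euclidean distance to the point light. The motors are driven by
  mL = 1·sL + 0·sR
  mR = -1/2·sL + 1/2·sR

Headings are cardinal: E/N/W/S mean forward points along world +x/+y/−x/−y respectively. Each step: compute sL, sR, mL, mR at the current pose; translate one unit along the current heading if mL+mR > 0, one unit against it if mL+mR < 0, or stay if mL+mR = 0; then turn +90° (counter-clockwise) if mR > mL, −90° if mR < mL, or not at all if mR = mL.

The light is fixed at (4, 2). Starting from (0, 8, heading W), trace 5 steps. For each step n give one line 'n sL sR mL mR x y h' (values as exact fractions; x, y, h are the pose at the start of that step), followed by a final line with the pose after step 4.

0 200/41 200/89 200/41 -4800/3649 0 8 W
1 100/49 100/29 100/49 1000/1421 -1 8 N
2 200/97 200/41 200/97 5600/3977 -1 9 E
3 5 25/9 5 -10/9 0 9 S
4 200/41 200/89 200/41 -4800/3649 0 8 W
final -1 8 N

n=0: pose=(0,8,W); sL=200/41, sR=200/89; mL=200/41, mR=-4800/3649; mL+mR=13000/3649 → advance +1; mR−mL=-22600/3649 → turn -1·90°
n=1: pose=(-1,8,N); sL=100/49, sR=100/29; mL=100/49, mR=1000/1421; mL+mR=3900/1421 → advance +1; mR−mL=-1900/1421 → turn -1·90°
n=2: pose=(-1,9,E); sL=200/97, sR=200/41; mL=200/97, mR=5600/3977; mL+mR=13800/3977 → advance +1; mR−mL=-2600/3977 → turn -1·90°
n=3: pose=(0,9,S); sL=5, sR=25/9; mL=5, mR=-10/9; mL+mR=35/9 → advance +1; mR−mL=-55/9 → turn -1·90°
n=4: pose=(0,8,W); sL=200/41, sR=200/89; mL=200/41, mR=-4800/3649; mL+mR=13000/3649 → advance +1; mR−mL=-22600/3649 → turn -1·90°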